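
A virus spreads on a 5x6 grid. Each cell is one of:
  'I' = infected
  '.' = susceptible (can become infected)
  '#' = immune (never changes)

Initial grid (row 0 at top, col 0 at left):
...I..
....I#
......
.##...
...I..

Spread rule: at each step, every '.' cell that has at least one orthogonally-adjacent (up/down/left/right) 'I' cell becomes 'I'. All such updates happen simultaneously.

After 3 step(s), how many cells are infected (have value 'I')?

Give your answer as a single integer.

Answer: 23

Derivation:
Step 0 (initial): 3 infected
Step 1: +7 new -> 10 infected
Step 2: +8 new -> 18 infected
Step 3: +5 new -> 23 infected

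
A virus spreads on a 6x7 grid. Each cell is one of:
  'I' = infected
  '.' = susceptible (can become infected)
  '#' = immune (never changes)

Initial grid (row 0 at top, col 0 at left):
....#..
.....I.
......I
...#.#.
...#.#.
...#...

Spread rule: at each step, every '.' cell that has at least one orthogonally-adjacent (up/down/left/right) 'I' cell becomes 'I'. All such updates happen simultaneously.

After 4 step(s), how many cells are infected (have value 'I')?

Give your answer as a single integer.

Step 0 (initial): 2 infected
Step 1: +5 new -> 7 infected
Step 2: +4 new -> 11 infected
Step 3: +5 new -> 16 infected
Step 4: +5 new -> 21 infected

Answer: 21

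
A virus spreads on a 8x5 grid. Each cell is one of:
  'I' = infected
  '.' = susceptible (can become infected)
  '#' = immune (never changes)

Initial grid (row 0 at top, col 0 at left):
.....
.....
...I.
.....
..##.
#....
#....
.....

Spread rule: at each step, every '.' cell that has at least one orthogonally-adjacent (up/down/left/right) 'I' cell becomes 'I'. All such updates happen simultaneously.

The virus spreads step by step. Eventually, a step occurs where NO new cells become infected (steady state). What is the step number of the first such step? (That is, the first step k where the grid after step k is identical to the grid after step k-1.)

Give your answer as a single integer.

Step 0 (initial): 1 infected
Step 1: +4 new -> 5 infected
Step 2: +6 new -> 11 infected
Step 3: +6 new -> 17 infected
Step 4: +5 new -> 22 infected
Step 5: +5 new -> 27 infected
Step 6: +4 new -> 31 infected
Step 7: +3 new -> 34 infected
Step 8: +2 new -> 36 infected
Step 9: +0 new -> 36 infected

Answer: 9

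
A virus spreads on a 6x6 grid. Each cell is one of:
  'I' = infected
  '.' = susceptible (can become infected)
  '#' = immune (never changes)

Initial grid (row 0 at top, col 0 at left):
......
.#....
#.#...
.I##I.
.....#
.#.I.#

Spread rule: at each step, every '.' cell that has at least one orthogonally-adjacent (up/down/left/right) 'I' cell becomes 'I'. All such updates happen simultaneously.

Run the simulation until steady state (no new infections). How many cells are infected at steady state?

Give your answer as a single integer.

Answer: 28

Derivation:
Step 0 (initial): 3 infected
Step 1: +9 new -> 12 infected
Step 2: +5 new -> 17 infected
Step 3: +4 new -> 21 infected
Step 4: +3 new -> 24 infected
Step 5: +1 new -> 25 infected
Step 6: +1 new -> 26 infected
Step 7: +1 new -> 27 infected
Step 8: +1 new -> 28 infected
Step 9: +0 new -> 28 infected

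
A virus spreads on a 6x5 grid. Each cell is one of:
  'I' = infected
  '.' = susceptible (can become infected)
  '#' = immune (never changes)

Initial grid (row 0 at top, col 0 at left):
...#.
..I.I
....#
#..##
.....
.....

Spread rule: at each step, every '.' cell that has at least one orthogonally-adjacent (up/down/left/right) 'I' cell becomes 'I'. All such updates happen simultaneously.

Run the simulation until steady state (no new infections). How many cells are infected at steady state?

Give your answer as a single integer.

Step 0 (initial): 2 infected
Step 1: +5 new -> 7 infected
Step 2: +5 new -> 12 infected
Step 3: +4 new -> 16 infected
Step 4: +3 new -> 19 infected
Step 5: +4 new -> 23 infected
Step 6: +2 new -> 25 infected
Step 7: +0 new -> 25 infected

Answer: 25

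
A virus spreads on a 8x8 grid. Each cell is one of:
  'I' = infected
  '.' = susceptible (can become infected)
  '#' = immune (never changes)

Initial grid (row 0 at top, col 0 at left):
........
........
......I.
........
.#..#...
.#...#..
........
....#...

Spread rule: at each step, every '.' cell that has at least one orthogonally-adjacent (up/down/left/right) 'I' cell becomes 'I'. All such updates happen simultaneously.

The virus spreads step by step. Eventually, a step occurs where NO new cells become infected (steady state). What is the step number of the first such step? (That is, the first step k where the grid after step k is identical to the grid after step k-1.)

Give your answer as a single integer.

Step 0 (initial): 1 infected
Step 1: +4 new -> 5 infected
Step 2: +7 new -> 12 infected
Step 3: +8 new -> 20 infected
Step 4: +6 new -> 26 infected
Step 5: +8 new -> 34 infected
Step 6: +9 new -> 43 infected
Step 7: +6 new -> 49 infected
Step 8: +4 new -> 53 infected
Step 9: +3 new -> 56 infected
Step 10: +2 new -> 58 infected
Step 11: +1 new -> 59 infected
Step 12: +0 new -> 59 infected

Answer: 12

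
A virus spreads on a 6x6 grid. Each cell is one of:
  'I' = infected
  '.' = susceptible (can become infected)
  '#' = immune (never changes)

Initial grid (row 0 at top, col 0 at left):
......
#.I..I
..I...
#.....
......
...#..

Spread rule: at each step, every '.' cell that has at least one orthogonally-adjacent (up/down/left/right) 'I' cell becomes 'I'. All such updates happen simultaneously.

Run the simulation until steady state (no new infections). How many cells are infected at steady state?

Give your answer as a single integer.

Step 0 (initial): 3 infected
Step 1: +9 new -> 12 infected
Step 2: +9 new -> 21 infected
Step 3: +6 new -> 27 infected
Step 4: +4 new -> 31 infected
Step 5: +2 new -> 33 infected
Step 6: +0 new -> 33 infected

Answer: 33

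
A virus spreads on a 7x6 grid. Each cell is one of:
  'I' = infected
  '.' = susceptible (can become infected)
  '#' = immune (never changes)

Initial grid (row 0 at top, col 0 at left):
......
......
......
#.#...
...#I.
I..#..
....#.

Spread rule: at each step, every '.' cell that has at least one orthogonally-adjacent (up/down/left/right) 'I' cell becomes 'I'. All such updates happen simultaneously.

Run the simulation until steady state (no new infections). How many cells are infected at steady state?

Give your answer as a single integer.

Step 0 (initial): 2 infected
Step 1: +6 new -> 8 infected
Step 2: +7 new -> 15 infected
Step 3: +7 new -> 22 infected
Step 4: +6 new -> 28 infected
Step 5: +5 new -> 33 infected
Step 6: +3 new -> 36 infected
Step 7: +1 new -> 37 infected
Step 8: +0 new -> 37 infected

Answer: 37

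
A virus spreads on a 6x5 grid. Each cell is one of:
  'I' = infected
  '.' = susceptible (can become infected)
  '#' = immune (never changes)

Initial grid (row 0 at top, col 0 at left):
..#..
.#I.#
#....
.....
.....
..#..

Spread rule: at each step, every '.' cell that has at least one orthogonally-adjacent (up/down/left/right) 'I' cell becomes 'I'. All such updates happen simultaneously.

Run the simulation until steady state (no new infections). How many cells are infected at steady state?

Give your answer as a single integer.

Answer: 22

Derivation:
Step 0 (initial): 1 infected
Step 1: +2 new -> 3 infected
Step 2: +4 new -> 7 infected
Step 3: +5 new -> 12 infected
Step 4: +4 new -> 16 infected
Step 5: +4 new -> 20 infected
Step 6: +2 new -> 22 infected
Step 7: +0 new -> 22 infected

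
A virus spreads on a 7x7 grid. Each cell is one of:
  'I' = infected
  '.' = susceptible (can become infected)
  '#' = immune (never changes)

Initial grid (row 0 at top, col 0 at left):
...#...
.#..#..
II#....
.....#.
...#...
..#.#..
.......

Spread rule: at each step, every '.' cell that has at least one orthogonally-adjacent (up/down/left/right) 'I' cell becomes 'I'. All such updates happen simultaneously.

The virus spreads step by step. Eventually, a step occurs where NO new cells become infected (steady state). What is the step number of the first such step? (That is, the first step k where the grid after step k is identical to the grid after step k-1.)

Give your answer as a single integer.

Answer: 10

Derivation:
Step 0 (initial): 2 infected
Step 1: +3 new -> 5 infected
Step 2: +4 new -> 9 infected
Step 3: +5 new -> 14 infected
Step 4: +5 new -> 19 infected
Step 5: +5 new -> 24 infected
Step 6: +3 new -> 27 infected
Step 7: +6 new -> 33 infected
Step 8: +5 new -> 38 infected
Step 9: +3 new -> 41 infected
Step 10: +0 new -> 41 infected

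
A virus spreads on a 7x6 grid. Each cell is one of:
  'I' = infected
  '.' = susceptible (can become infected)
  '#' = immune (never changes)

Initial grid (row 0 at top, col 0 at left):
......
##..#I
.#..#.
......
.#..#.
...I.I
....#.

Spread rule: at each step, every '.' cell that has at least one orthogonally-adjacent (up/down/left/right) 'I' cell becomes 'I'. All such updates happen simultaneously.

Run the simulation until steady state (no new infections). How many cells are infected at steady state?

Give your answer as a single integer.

Answer: 34

Derivation:
Step 0 (initial): 3 infected
Step 1: +8 new -> 11 infected
Step 2: +6 new -> 17 infected
Step 3: +6 new -> 23 infected
Step 4: +6 new -> 29 infected
Step 5: +3 new -> 32 infected
Step 6: +2 new -> 34 infected
Step 7: +0 new -> 34 infected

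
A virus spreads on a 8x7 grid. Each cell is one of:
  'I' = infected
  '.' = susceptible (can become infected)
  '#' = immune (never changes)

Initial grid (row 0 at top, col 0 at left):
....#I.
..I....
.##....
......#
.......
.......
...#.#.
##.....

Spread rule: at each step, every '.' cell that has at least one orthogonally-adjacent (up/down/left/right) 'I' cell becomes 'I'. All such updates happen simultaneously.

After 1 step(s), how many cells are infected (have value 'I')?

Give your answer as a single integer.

Answer: 7

Derivation:
Step 0 (initial): 2 infected
Step 1: +5 new -> 7 infected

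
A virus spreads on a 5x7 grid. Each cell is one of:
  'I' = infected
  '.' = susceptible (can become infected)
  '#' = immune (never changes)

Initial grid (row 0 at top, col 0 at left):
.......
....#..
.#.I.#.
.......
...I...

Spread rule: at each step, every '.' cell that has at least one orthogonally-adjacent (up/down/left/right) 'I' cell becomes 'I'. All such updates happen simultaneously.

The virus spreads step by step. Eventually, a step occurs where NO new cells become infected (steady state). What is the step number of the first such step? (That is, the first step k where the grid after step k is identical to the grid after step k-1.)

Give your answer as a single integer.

Step 0 (initial): 2 infected
Step 1: +6 new -> 8 infected
Step 2: +6 new -> 14 infected
Step 3: +7 new -> 21 infected
Step 4: +5 new -> 26 infected
Step 5: +5 new -> 31 infected
Step 6: +1 new -> 32 infected
Step 7: +0 new -> 32 infected

Answer: 7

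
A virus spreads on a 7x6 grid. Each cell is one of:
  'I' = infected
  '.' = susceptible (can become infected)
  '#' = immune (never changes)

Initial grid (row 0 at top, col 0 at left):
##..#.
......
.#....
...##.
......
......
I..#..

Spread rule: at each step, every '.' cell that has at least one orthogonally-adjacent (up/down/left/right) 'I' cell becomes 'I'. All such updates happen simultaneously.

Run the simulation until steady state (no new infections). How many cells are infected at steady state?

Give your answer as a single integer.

Answer: 35

Derivation:
Step 0 (initial): 1 infected
Step 1: +2 new -> 3 infected
Step 2: +3 new -> 6 infected
Step 3: +3 new -> 9 infected
Step 4: +4 new -> 13 infected
Step 5: +4 new -> 17 infected
Step 6: +5 new -> 22 infected
Step 7: +4 new -> 26 infected
Step 8: +4 new -> 30 infected
Step 9: +3 new -> 33 infected
Step 10: +1 new -> 34 infected
Step 11: +1 new -> 35 infected
Step 12: +0 new -> 35 infected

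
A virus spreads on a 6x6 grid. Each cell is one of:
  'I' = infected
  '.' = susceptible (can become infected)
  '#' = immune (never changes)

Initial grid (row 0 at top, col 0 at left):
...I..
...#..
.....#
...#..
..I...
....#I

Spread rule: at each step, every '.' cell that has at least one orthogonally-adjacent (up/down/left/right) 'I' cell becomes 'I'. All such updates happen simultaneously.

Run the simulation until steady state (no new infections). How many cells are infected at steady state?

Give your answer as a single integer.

Step 0 (initial): 3 infected
Step 1: +7 new -> 10 infected
Step 2: +11 new -> 21 infected
Step 3: +9 new -> 30 infected
Step 4: +2 new -> 32 infected
Step 5: +0 new -> 32 infected

Answer: 32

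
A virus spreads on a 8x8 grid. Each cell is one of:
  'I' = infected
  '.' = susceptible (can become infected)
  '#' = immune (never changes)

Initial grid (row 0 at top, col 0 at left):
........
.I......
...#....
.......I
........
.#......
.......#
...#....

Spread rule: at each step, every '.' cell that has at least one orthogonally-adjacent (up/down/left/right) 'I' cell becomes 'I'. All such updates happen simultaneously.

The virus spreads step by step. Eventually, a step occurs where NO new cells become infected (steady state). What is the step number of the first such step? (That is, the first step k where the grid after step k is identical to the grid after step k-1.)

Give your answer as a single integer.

Answer: 9

Derivation:
Step 0 (initial): 2 infected
Step 1: +7 new -> 9 infected
Step 2: +11 new -> 20 infected
Step 3: +11 new -> 31 infected
Step 4: +10 new -> 41 infected
Step 5: +7 new -> 48 infected
Step 6: +6 new -> 54 infected
Step 7: +5 new -> 59 infected
Step 8: +1 new -> 60 infected
Step 9: +0 new -> 60 infected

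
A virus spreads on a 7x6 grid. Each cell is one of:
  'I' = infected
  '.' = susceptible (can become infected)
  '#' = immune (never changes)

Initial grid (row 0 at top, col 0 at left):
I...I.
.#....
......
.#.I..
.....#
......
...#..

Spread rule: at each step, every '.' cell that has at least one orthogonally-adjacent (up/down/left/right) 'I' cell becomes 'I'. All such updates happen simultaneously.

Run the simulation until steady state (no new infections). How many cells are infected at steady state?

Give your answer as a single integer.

Answer: 38

Derivation:
Step 0 (initial): 3 infected
Step 1: +9 new -> 12 infected
Step 2: +10 new -> 22 infected
Step 3: +7 new -> 29 infected
Step 4: +5 new -> 34 infected
Step 5: +3 new -> 37 infected
Step 6: +1 new -> 38 infected
Step 7: +0 new -> 38 infected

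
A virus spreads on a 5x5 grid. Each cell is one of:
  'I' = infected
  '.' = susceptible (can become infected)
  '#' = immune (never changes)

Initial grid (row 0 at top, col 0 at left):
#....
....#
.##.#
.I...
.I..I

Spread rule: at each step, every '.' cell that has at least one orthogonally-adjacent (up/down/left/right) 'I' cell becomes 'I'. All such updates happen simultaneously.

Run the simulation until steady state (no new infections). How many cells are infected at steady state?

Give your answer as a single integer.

Step 0 (initial): 3 infected
Step 1: +6 new -> 9 infected
Step 2: +2 new -> 11 infected
Step 3: +2 new -> 13 infected
Step 4: +2 new -> 15 infected
Step 5: +3 new -> 18 infected
Step 6: +2 new -> 20 infected
Step 7: +0 new -> 20 infected

Answer: 20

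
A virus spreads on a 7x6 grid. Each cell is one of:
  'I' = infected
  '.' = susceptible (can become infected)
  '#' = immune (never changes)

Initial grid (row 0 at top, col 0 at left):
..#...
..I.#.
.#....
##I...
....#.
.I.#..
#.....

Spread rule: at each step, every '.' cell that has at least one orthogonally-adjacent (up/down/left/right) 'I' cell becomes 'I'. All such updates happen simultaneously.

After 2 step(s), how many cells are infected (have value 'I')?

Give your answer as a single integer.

Step 0 (initial): 3 infected
Step 1: +9 new -> 12 infected
Step 2: +8 new -> 20 infected

Answer: 20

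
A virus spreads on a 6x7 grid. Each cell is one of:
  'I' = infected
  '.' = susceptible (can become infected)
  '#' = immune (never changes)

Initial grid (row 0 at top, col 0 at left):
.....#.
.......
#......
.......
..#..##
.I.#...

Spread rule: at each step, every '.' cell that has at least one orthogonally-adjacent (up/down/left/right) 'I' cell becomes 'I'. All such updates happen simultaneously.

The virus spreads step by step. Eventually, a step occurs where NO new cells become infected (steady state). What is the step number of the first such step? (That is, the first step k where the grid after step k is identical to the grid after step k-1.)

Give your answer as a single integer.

Step 0 (initial): 1 infected
Step 1: +3 new -> 4 infected
Step 2: +2 new -> 6 infected
Step 3: +3 new -> 9 infected
Step 4: +3 new -> 12 infected
Step 5: +6 new -> 18 infected
Step 6: +6 new -> 24 infected
Step 7: +5 new -> 29 infected
Step 8: +4 new -> 33 infected
Step 9: +2 new -> 35 infected
Step 10: +1 new -> 36 infected
Step 11: +0 new -> 36 infected

Answer: 11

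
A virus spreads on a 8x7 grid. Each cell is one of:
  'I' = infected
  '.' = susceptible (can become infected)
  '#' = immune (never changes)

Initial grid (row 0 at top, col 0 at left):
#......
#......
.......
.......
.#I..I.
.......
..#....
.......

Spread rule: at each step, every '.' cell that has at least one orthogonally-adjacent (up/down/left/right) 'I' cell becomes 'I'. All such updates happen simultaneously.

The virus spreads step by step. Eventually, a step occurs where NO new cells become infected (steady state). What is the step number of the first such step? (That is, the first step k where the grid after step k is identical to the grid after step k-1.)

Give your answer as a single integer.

Answer: 6

Derivation:
Step 0 (initial): 2 infected
Step 1: +7 new -> 9 infected
Step 2: +11 new -> 20 infected
Step 3: +13 new -> 33 infected
Step 4: +13 new -> 46 infected
Step 5: +6 new -> 52 infected
Step 6: +0 new -> 52 infected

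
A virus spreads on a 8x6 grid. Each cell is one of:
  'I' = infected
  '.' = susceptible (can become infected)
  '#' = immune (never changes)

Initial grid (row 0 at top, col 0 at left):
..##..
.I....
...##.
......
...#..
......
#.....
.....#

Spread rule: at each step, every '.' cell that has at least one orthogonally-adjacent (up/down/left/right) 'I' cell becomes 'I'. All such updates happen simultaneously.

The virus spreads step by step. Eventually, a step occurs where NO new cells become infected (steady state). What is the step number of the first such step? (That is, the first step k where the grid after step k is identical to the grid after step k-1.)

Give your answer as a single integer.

Answer: 10

Derivation:
Step 0 (initial): 1 infected
Step 1: +4 new -> 5 infected
Step 2: +5 new -> 10 infected
Step 3: +4 new -> 14 infected
Step 4: +6 new -> 20 infected
Step 5: +6 new -> 26 infected
Step 6: +5 new -> 31 infected
Step 7: +5 new -> 36 infected
Step 8: +3 new -> 39 infected
Step 9: +2 new -> 41 infected
Step 10: +0 new -> 41 infected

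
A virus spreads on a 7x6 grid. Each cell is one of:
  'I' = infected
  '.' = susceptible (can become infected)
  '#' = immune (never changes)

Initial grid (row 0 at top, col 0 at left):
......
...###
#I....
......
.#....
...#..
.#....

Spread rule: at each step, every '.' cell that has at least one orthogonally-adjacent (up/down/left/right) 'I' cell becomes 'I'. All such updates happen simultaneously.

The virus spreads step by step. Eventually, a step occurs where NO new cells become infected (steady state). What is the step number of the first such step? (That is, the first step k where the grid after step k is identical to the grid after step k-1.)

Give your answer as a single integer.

Step 0 (initial): 1 infected
Step 1: +3 new -> 4 infected
Step 2: +6 new -> 10 infected
Step 3: +6 new -> 16 infected
Step 4: +6 new -> 22 infected
Step 5: +6 new -> 28 infected
Step 6: +4 new -> 32 infected
Step 7: +2 new -> 34 infected
Step 8: +1 new -> 35 infected
Step 9: +0 new -> 35 infected

Answer: 9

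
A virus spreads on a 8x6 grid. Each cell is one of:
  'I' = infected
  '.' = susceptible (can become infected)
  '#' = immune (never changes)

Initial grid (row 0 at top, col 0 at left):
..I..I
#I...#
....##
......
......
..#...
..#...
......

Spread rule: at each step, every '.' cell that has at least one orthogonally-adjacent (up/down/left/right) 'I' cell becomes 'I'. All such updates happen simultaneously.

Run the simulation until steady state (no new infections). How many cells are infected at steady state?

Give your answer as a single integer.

Answer: 42

Derivation:
Step 0 (initial): 3 infected
Step 1: +5 new -> 8 infected
Step 2: +6 new -> 14 infected
Step 3: +4 new -> 18 infected
Step 4: +4 new -> 22 infected
Step 5: +4 new -> 26 infected
Step 6: +5 new -> 31 infected
Step 7: +5 new -> 36 infected
Step 8: +3 new -> 39 infected
Step 9: +2 new -> 41 infected
Step 10: +1 new -> 42 infected
Step 11: +0 new -> 42 infected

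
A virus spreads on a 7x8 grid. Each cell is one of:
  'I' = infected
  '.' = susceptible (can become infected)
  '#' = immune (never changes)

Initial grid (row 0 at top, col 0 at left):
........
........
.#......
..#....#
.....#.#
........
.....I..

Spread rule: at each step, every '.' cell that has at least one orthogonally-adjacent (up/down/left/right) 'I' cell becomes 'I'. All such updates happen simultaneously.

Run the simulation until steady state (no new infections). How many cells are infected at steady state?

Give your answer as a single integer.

Answer: 51

Derivation:
Step 0 (initial): 1 infected
Step 1: +3 new -> 4 infected
Step 2: +4 new -> 8 infected
Step 3: +5 new -> 13 infected
Step 4: +5 new -> 18 infected
Step 5: +7 new -> 25 infected
Step 6: +7 new -> 32 infected
Step 7: +8 new -> 40 infected
Step 8: +5 new -> 45 infected
Step 9: +3 new -> 48 infected
Step 10: +2 new -> 50 infected
Step 11: +1 new -> 51 infected
Step 12: +0 new -> 51 infected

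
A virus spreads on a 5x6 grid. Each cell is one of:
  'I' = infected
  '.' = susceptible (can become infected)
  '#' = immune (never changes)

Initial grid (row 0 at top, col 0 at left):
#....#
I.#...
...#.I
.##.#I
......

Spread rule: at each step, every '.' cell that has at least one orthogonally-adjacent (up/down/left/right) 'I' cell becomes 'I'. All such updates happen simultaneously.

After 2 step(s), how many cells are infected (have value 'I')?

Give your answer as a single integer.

Answer: 13

Derivation:
Step 0 (initial): 3 infected
Step 1: +5 new -> 8 infected
Step 2: +5 new -> 13 infected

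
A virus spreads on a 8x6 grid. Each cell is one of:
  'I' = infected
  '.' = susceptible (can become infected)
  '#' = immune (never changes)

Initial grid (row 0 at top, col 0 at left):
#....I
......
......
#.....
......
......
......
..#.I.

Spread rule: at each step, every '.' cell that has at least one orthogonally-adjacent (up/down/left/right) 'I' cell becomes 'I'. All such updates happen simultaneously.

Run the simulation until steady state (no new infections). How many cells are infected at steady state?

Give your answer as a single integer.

Answer: 45

Derivation:
Step 0 (initial): 2 infected
Step 1: +5 new -> 7 infected
Step 2: +6 new -> 13 infected
Step 3: +8 new -> 21 infected
Step 4: +8 new -> 29 infected
Step 5: +7 new -> 36 infected
Step 6: +6 new -> 42 infected
Step 7: +3 new -> 45 infected
Step 8: +0 new -> 45 infected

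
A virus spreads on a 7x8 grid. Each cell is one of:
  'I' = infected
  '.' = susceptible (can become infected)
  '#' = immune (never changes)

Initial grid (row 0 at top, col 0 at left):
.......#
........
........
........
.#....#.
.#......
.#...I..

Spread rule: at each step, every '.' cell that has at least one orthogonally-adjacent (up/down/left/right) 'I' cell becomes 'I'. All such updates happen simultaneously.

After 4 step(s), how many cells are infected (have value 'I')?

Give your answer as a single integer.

Answer: 20

Derivation:
Step 0 (initial): 1 infected
Step 1: +3 new -> 4 infected
Step 2: +5 new -> 9 infected
Step 3: +5 new -> 14 infected
Step 4: +6 new -> 20 infected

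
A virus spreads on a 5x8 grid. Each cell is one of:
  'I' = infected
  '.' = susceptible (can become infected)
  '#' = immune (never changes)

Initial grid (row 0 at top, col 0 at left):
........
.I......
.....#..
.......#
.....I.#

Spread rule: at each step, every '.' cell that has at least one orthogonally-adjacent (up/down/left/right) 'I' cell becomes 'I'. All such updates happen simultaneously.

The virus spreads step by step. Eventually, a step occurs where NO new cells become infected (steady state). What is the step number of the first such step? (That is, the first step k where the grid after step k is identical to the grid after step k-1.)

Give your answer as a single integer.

Step 0 (initial): 2 infected
Step 1: +7 new -> 9 infected
Step 2: +9 new -> 18 infected
Step 3: +10 new -> 28 infected
Step 4: +5 new -> 33 infected
Step 5: +3 new -> 36 infected
Step 6: +1 new -> 37 infected
Step 7: +0 new -> 37 infected

Answer: 7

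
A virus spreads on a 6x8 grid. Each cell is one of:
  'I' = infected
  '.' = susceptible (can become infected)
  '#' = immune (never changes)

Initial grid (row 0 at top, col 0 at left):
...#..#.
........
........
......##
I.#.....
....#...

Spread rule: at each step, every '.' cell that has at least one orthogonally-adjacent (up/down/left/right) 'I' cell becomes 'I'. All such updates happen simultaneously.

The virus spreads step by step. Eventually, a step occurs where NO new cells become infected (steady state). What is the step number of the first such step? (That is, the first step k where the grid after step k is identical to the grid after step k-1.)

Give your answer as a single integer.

Step 0 (initial): 1 infected
Step 1: +3 new -> 4 infected
Step 2: +3 new -> 7 infected
Step 3: +4 new -> 11 infected
Step 4: +5 new -> 16 infected
Step 5: +5 new -> 21 infected
Step 6: +5 new -> 26 infected
Step 7: +3 new -> 29 infected
Step 8: +5 new -> 34 infected
Step 9: +5 new -> 39 infected
Step 10: +2 new -> 41 infected
Step 11: +1 new -> 42 infected
Step 12: +0 new -> 42 infected

Answer: 12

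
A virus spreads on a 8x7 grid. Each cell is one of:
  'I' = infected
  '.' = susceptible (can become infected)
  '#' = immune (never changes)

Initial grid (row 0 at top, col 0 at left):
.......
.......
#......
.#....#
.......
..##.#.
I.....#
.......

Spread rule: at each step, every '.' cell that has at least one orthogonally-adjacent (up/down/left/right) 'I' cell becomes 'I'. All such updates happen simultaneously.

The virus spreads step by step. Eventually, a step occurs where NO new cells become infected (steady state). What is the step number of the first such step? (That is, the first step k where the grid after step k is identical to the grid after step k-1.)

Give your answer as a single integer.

Step 0 (initial): 1 infected
Step 1: +3 new -> 4 infected
Step 2: +4 new -> 8 infected
Step 3: +4 new -> 12 infected
Step 4: +3 new -> 15 infected
Step 5: +5 new -> 20 infected
Step 6: +4 new -> 24 infected
Step 7: +6 new -> 30 infected
Step 8: +6 new -> 36 infected
Step 9: +6 new -> 42 infected
Step 10: +4 new -> 46 infected
Step 11: +2 new -> 48 infected
Step 12: +1 new -> 49 infected
Step 13: +0 new -> 49 infected

Answer: 13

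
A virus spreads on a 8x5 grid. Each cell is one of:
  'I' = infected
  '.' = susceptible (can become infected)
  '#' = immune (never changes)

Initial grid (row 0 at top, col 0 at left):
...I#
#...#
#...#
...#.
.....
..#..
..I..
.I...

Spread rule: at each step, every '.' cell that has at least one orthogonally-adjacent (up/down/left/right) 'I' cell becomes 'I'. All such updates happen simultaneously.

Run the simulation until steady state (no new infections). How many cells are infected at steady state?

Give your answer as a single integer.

Answer: 33

Derivation:
Step 0 (initial): 3 infected
Step 1: +6 new -> 9 infected
Step 2: +8 new -> 17 infected
Step 3: +8 new -> 25 infected
Step 4: +6 new -> 31 infected
Step 5: +2 new -> 33 infected
Step 6: +0 new -> 33 infected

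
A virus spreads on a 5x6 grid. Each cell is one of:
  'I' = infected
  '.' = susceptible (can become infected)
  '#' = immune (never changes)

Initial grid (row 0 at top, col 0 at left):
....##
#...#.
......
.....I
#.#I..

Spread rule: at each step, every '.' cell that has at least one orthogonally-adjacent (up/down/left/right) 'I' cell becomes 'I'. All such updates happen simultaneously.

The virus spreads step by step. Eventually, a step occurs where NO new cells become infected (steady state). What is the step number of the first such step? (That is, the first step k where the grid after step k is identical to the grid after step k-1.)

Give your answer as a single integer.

Answer: 8

Derivation:
Step 0 (initial): 2 infected
Step 1: +5 new -> 7 infected
Step 2: +4 new -> 11 infected
Step 3: +3 new -> 14 infected
Step 4: +5 new -> 19 infected
Step 5: +3 new -> 22 infected
Step 6: +1 new -> 23 infected
Step 7: +1 new -> 24 infected
Step 8: +0 new -> 24 infected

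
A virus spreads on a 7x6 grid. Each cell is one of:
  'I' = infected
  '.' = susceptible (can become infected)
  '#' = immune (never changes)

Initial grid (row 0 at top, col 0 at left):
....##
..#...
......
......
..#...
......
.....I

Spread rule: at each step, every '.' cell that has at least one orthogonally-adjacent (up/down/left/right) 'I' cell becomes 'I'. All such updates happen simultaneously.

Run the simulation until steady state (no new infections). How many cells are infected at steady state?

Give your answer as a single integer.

Answer: 38

Derivation:
Step 0 (initial): 1 infected
Step 1: +2 new -> 3 infected
Step 2: +3 new -> 6 infected
Step 3: +4 new -> 10 infected
Step 4: +5 new -> 15 infected
Step 5: +5 new -> 20 infected
Step 6: +5 new -> 25 infected
Step 7: +4 new -> 29 infected
Step 8: +3 new -> 32 infected
Step 9: +3 new -> 35 infected
Step 10: +2 new -> 37 infected
Step 11: +1 new -> 38 infected
Step 12: +0 new -> 38 infected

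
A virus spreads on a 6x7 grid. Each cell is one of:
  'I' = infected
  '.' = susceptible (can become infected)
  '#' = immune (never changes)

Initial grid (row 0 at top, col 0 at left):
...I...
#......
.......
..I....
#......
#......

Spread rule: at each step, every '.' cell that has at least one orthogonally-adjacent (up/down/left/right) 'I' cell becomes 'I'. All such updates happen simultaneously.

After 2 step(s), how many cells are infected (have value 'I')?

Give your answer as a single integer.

Answer: 20

Derivation:
Step 0 (initial): 2 infected
Step 1: +7 new -> 9 infected
Step 2: +11 new -> 20 infected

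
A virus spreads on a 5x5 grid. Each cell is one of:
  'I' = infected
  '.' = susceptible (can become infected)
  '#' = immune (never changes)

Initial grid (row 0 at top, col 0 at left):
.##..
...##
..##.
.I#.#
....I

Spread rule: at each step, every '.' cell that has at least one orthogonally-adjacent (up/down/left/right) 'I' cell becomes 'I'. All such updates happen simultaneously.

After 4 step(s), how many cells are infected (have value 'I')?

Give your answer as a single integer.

Step 0 (initial): 2 infected
Step 1: +4 new -> 6 infected
Step 2: +5 new -> 11 infected
Step 3: +2 new -> 13 infected
Step 4: +1 new -> 14 infected

Answer: 14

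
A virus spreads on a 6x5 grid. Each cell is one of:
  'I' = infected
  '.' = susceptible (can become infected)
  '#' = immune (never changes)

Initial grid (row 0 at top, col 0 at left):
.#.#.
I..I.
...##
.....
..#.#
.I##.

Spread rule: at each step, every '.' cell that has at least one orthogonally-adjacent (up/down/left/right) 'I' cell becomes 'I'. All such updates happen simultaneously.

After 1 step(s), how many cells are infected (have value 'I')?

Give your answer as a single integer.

Step 0 (initial): 3 infected
Step 1: +7 new -> 10 infected

Answer: 10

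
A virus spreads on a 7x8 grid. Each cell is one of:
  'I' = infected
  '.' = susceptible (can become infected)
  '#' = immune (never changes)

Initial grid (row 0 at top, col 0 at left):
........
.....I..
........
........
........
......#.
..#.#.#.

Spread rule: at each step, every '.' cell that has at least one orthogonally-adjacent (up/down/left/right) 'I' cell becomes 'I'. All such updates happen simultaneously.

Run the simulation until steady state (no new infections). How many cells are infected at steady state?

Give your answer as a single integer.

Step 0 (initial): 1 infected
Step 1: +4 new -> 5 infected
Step 2: +7 new -> 12 infected
Step 3: +8 new -> 20 infected
Step 4: +8 new -> 28 infected
Step 5: +8 new -> 36 infected
Step 6: +6 new -> 42 infected
Step 7: +5 new -> 47 infected
Step 8: +2 new -> 49 infected
Step 9: +2 new -> 51 infected
Step 10: +1 new -> 52 infected
Step 11: +0 new -> 52 infected

Answer: 52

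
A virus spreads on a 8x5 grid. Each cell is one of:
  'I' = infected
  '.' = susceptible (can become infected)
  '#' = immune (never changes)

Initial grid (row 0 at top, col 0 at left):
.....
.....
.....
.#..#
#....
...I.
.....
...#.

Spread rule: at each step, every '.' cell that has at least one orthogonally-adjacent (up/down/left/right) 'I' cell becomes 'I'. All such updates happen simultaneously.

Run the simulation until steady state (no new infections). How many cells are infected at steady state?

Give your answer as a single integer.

Answer: 36

Derivation:
Step 0 (initial): 1 infected
Step 1: +4 new -> 5 infected
Step 2: +6 new -> 11 infected
Step 3: +7 new -> 18 infected
Step 4: +5 new -> 23 infected
Step 5: +5 new -> 28 infected
Step 6: +4 new -> 32 infected
Step 7: +3 new -> 35 infected
Step 8: +1 new -> 36 infected
Step 9: +0 new -> 36 infected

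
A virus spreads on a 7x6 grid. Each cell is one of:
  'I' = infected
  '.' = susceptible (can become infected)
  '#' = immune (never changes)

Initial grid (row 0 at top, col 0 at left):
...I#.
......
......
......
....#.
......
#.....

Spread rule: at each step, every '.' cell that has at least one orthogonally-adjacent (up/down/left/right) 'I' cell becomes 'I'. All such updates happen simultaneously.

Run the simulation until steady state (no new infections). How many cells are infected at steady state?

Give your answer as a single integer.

Answer: 39

Derivation:
Step 0 (initial): 1 infected
Step 1: +2 new -> 3 infected
Step 2: +4 new -> 7 infected
Step 3: +6 new -> 13 infected
Step 4: +7 new -> 20 infected
Step 5: +5 new -> 25 infected
Step 6: +6 new -> 31 infected
Step 7: +5 new -> 36 infected
Step 8: +3 new -> 39 infected
Step 9: +0 new -> 39 infected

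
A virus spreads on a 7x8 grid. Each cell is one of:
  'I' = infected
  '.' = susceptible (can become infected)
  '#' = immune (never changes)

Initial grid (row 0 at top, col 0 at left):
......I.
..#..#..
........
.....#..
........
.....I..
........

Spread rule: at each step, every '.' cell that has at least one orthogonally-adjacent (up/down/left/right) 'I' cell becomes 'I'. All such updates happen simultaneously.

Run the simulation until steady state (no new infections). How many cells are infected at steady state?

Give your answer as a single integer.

Answer: 53

Derivation:
Step 0 (initial): 2 infected
Step 1: +7 new -> 9 infected
Step 2: +9 new -> 18 infected
Step 3: +11 new -> 29 infected
Step 4: +8 new -> 37 infected
Step 5: +6 new -> 43 infected
Step 6: +6 new -> 49 infected
Step 7: +3 new -> 52 infected
Step 8: +1 new -> 53 infected
Step 9: +0 new -> 53 infected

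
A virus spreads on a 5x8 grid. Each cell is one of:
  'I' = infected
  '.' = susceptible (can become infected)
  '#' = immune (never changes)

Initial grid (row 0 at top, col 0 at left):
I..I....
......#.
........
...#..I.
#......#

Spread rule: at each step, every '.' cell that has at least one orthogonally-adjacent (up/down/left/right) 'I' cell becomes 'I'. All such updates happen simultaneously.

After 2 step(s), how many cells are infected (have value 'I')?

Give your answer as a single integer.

Step 0 (initial): 3 infected
Step 1: +9 new -> 12 infected
Step 2: +10 new -> 22 infected

Answer: 22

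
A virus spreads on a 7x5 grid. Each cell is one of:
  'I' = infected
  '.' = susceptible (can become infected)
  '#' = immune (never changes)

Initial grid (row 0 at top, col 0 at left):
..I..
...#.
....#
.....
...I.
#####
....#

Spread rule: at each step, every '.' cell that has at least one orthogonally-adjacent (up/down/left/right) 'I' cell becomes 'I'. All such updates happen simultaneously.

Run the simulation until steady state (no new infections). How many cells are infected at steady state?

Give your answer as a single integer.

Answer: 23

Derivation:
Step 0 (initial): 2 infected
Step 1: +6 new -> 8 infected
Step 2: +8 new -> 16 infected
Step 3: +5 new -> 21 infected
Step 4: +2 new -> 23 infected
Step 5: +0 new -> 23 infected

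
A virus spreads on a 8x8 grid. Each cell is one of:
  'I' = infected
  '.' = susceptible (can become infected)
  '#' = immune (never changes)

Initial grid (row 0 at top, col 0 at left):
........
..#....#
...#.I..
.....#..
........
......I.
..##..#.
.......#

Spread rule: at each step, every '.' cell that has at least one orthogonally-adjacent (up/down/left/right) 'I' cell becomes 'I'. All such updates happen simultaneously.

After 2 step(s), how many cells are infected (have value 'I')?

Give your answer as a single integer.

Answer: 19

Derivation:
Step 0 (initial): 2 infected
Step 1: +6 new -> 8 infected
Step 2: +11 new -> 19 infected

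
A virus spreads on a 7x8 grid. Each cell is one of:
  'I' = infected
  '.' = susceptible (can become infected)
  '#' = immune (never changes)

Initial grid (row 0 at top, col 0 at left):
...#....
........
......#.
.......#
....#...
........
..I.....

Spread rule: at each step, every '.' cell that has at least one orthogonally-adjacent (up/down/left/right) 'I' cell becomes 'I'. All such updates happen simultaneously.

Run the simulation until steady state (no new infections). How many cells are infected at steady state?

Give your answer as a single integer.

Step 0 (initial): 1 infected
Step 1: +3 new -> 4 infected
Step 2: +5 new -> 9 infected
Step 3: +6 new -> 15 infected
Step 4: +6 new -> 21 infected
Step 5: +8 new -> 29 infected
Step 6: +8 new -> 37 infected
Step 7: +6 new -> 43 infected
Step 8: +3 new -> 46 infected
Step 9: +2 new -> 48 infected
Step 10: +2 new -> 50 infected
Step 11: +2 new -> 52 infected
Step 12: +0 new -> 52 infected

Answer: 52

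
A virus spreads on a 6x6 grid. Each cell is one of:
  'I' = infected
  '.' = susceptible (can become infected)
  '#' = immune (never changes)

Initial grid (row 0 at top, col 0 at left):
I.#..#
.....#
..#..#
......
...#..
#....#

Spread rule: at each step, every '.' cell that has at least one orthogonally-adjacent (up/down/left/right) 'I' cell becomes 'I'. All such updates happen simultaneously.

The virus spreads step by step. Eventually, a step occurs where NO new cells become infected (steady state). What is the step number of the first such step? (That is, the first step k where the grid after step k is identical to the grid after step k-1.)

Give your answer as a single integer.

Answer: 10

Derivation:
Step 0 (initial): 1 infected
Step 1: +2 new -> 3 infected
Step 2: +2 new -> 5 infected
Step 3: +3 new -> 8 infected
Step 4: +3 new -> 11 infected
Step 5: +5 new -> 16 infected
Step 6: +5 new -> 21 infected
Step 7: +2 new -> 23 infected
Step 8: +3 new -> 26 infected
Step 9: +2 new -> 28 infected
Step 10: +0 new -> 28 infected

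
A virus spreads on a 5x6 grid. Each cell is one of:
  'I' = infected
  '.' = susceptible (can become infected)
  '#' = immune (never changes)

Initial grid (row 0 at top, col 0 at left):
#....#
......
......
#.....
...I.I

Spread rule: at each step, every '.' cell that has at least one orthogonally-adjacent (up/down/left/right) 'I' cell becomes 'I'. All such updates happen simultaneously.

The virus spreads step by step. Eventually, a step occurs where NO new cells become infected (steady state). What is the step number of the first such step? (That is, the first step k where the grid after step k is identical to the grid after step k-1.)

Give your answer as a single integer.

Answer: 7

Derivation:
Step 0 (initial): 2 infected
Step 1: +4 new -> 6 infected
Step 2: +5 new -> 11 infected
Step 3: +6 new -> 17 infected
Step 4: +4 new -> 21 infected
Step 5: +4 new -> 25 infected
Step 6: +2 new -> 27 infected
Step 7: +0 new -> 27 infected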